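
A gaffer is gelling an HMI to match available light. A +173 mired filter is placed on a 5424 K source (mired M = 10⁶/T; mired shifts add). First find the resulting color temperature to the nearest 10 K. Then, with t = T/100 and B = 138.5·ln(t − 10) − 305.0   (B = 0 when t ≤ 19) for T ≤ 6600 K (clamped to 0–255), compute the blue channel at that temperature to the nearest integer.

95

M_in = 10⁶/5424 = 184.37; M_out = 184.37 + (+173) = 357.37.
T_out = 10⁶/357.37 = 2798.3 K → 2800 K; t = 28.
B = 138.5·ln(28 − 10) − 305.0 = 138.5·ln 18 − 305.0 = 138.5·2.8904 − 305.0 = 95.316.
Rounded: 95.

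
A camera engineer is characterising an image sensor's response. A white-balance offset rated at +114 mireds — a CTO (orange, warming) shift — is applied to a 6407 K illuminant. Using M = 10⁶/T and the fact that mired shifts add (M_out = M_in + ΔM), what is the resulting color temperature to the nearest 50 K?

3700 K

M_in = 10⁶/6407 = 156.08 mireds.
M_out = 156.08 + (+114) = 270.08 mireds.
T_out = 10⁶/270.08 = 3702.6 K → 3700 K.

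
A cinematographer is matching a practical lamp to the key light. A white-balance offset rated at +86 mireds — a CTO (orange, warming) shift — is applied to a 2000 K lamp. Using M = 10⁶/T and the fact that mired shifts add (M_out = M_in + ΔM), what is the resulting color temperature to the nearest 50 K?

M_in = 10⁶/2000 = 500.00 mireds.
M_out = 500.00 + (+86) = 586.00 mireds.
T_out = 10⁶/586.00 = 1706.5 K → 1700 K.

1700 K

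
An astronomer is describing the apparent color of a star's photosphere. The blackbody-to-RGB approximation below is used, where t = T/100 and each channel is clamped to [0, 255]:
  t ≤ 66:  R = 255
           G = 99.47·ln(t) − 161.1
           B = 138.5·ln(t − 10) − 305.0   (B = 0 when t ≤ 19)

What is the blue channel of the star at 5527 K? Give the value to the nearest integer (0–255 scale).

t = 5527/100 = 55.27; the t ≤ 66 branch applies.
B = 138.5·ln(55.27 − 10) − 305.0 = 138.5·ln 45.27 − 305.0 = 138.5·3.8126 − 305.0 = 223.051.
Rounded: 223.

223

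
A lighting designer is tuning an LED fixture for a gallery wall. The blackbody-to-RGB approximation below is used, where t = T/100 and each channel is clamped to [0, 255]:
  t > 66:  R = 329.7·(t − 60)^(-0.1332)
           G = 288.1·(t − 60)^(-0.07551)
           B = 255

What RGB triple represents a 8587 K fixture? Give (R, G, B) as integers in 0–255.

t = 8587/100 = 85.87; the t > 66 branch applies.
R = 329.7·(85.87 − 60)^(-0.1332) = 329.7·25.87^(-0.1332) = 329.7·0.64836 = 213.764.
G = 288.1·(85.87 − 60)^(-0.07551) = 288.1·25.87^(-0.07551) = 288.1·0.78220 = 225.353.
B = 255 by definition for t > 66.
Rounded: (214, 225, 255).

(214, 225, 255)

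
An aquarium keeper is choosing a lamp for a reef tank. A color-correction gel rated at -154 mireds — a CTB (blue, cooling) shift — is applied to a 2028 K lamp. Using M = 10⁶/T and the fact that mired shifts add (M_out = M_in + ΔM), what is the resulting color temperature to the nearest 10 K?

2950 K

M_in = 10⁶/2028 = 493.10 mireds.
M_out = 493.10 + (-154) = 339.10 mireds.
T_out = 10⁶/339.10 = 2949.0 K → 2950 K.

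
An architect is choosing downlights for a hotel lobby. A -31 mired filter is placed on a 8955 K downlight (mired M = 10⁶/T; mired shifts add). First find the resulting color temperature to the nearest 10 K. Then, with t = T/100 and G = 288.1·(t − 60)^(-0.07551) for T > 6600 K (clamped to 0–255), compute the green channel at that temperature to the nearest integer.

210

M_in = 10⁶/8955 = 111.67; M_out = 111.67 + (-31) = 80.67.
T_out = 10⁶/80.67 = 12396.3 K → 12400 K; t = 124.
G = 288.1·(124 − 60)^(-0.07551) = 288.1·64^(-0.07551) = 288.1·0.73049 = 210.455.
Rounded: 210.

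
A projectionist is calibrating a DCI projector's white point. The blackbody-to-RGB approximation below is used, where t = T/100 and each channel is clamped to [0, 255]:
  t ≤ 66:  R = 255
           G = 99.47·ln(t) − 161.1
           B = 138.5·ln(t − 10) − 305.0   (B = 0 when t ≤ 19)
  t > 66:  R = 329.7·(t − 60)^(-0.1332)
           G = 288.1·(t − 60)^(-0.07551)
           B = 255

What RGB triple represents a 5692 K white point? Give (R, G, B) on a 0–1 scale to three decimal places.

t = 5692/100 = 56.92; the t ≤ 66 branch applies.
R = 255 by definition for t ≤ 66.
G = 99.47·ln 56.92 − 161.1 = 99.47·4.0416 − 161.1 = 240.923.
B = 138.5·ln(56.92 − 10) − 305.0 = 138.5·ln 46.92 − 305.0 = 138.5·3.8484 − 305.0 = 228.009.
Dividing each by 255: (1.0000, 0.9448, 0.8942) → (1.000, 0.945, 0.894).

(1.000, 0.945, 0.894)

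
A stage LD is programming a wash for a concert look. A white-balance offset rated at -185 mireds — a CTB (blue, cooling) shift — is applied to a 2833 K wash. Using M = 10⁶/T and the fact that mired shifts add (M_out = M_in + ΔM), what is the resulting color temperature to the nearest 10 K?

5950 K

M_in = 10⁶/2833 = 352.98 mireds.
M_out = 352.98 + (-185) = 167.98 mireds.
T_out = 10⁶/167.98 = 5953.0 K → 5950 K.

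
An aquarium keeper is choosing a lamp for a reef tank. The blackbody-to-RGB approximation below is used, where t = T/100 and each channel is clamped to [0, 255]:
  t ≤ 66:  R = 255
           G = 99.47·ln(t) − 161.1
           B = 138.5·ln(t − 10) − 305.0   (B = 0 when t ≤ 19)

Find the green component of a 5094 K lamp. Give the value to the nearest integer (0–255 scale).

t = 5094/100 = 50.94; the t ≤ 66 branch applies.
G = 99.47·ln 50.94 − 161.1 = 99.47·3.9306 − 161.1 = 229.882.
Rounded: 230.

230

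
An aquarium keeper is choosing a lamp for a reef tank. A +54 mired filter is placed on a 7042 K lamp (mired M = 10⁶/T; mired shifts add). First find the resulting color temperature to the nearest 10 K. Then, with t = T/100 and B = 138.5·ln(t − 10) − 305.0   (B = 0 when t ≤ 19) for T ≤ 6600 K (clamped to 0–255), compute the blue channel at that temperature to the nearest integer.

M_in = 10⁶/7042 = 142.01; M_out = 142.01 + (+54) = 196.01.
T_out = 10⁶/196.01 = 5101.9 K → 5100 K; t = 51.
B = 138.5·ln(51 − 10) − 305.0 = 138.5·ln 41 − 305.0 = 138.5·3.7136 − 305.0 = 209.330.
Rounded: 209.

209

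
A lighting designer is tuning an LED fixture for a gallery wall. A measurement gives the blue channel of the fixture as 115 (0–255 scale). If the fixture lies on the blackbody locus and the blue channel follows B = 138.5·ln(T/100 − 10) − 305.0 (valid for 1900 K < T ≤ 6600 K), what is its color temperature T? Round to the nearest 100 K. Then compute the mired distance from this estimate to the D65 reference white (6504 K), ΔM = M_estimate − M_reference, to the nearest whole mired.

+169 mireds

ln(t − 10) = (115 + 305.0) / 138.5 = 3.0325.
t − 10 = e^3.0325 = 20.749, so t = 30.749.
T = 100·t = 3075 K → 3100 K to the nearest 100 K.
M_estimate = 10⁶/3100 = 322.58; M_reference = 10⁶/6504 = 153.75.
ΔM = 322.58 − 153.75 = 168.83 → +169 mireds.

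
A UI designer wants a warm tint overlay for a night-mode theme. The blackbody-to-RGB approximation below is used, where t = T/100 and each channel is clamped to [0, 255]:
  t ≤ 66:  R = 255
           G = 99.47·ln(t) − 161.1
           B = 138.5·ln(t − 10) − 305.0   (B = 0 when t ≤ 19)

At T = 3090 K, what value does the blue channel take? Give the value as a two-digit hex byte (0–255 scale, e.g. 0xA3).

t = 3090/100 = 30.9; the t ≤ 66 branch applies.
B = 138.5·ln(30.9 − 10) − 305.0 = 138.5·ln 20.9 − 305.0 = 138.5·3.0397 − 305.0 = 116.005.
Rounded: 116; in hex, 0x74.

0x74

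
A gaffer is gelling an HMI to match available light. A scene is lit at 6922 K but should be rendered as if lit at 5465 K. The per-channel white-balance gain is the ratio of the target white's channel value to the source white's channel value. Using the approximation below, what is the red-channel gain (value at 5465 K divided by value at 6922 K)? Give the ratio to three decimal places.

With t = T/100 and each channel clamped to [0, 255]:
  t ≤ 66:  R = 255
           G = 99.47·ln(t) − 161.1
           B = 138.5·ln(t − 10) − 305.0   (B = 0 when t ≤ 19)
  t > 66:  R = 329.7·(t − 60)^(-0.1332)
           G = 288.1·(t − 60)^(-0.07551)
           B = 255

At 6922 K (t = 69.22):
  R = 329.7·(69.22 − 60)^(-0.1332) = 329.7·9.22^(-0.1332) = 329.7·0.74387 = 245.254.
At 5465 K (t = 54.65):
  R = 255 by definition for t ≤ 66.
Gain = 255.000 / 245.254 = 1.0397 → 1.040.

1.040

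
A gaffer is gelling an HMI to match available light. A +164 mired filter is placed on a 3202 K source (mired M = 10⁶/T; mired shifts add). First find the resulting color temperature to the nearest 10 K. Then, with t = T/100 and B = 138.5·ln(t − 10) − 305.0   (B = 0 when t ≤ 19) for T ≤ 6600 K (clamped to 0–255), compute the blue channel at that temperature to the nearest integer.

27

M_in = 10⁶/3202 = 312.30; M_out = 312.30 + (+164) = 476.30.
T_out = 10⁶/476.30 = 2099.5 K → 2100 K; t = 21.
B = 138.5·ln(21 − 10) − 305.0 = 138.5·ln 11 − 305.0 = 138.5·2.3979 − 305.0 = 27.108.
Rounded: 27.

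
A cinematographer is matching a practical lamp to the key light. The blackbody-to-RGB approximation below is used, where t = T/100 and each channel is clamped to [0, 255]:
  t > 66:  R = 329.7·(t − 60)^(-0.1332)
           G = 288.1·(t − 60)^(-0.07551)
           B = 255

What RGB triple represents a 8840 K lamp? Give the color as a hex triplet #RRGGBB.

t = 8840/100 = 88.4; the t > 66 branch applies.
R = 329.7·(88.4 − 60)^(-0.1332) = 329.7·28.4^(-0.1332) = 329.7·0.64035 = 211.124.
G = 288.1·(88.4 − 60)^(-0.07551) = 288.1·28.4^(-0.07551) = 288.1·0.77671 = 223.771.
B = 255 by definition for t > 66.
Rounded: (211, 224, 255).
In hex: #D3E0FF.

#D3E0FF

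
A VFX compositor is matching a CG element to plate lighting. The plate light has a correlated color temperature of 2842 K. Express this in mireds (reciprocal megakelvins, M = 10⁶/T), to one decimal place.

351.9 mireds

M = 10⁶ / 2842 = 351.865 → 351.9 mireds.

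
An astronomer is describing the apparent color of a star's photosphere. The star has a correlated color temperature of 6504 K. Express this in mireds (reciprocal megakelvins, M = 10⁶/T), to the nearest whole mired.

154 mireds

M = 10⁶ / 6504 = 153.752 → 154 mireds.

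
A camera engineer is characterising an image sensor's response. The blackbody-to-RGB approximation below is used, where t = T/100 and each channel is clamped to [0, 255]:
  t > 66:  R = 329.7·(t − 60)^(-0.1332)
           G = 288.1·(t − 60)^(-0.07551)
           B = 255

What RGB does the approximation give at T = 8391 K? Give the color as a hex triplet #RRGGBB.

t = 8391/100 = 83.91; the t > 66 branch applies.
R = 329.7·(83.91 − 60)^(-0.1332) = 329.7·23.91^(-0.1332) = 329.7·0.65520 = 216.019.
G = 288.1·(83.91 − 60)^(-0.07551) = 288.1·23.91^(-0.07551) = 288.1·0.78687 = 226.697.
B = 255 by definition for t > 66.
Rounded: (216, 227, 255).
In hex: #D8E3FF.

#D8E3FF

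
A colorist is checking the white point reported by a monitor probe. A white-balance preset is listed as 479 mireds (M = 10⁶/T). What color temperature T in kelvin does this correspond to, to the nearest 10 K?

2090 K

T = 10⁶ / 479 = 2087.68 K → 2090 K.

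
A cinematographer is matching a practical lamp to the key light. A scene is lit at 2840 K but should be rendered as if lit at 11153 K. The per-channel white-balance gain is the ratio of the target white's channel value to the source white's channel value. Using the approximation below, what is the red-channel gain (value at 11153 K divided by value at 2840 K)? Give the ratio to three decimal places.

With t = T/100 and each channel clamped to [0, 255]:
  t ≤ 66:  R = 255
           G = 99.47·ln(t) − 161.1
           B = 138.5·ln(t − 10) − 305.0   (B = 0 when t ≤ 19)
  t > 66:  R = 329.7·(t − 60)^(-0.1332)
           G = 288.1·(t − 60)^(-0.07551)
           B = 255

0.765

At 2840 K (t = 28.4):
  R = 255 by definition for t ≤ 66.
At 11153 K (t = 111.53):
  R = 329.7·(111.53 − 60)^(-0.1332) = 329.7·51.53^(-0.1332) = 329.7·0.59150 = 195.017.
Gain = 195.017 / 255.000 = 0.7648 → 0.765.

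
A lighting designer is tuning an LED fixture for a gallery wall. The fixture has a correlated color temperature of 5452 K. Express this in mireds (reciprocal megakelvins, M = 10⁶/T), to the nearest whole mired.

183 mireds

M = 10⁶ / 5452 = 183.419 → 183 mireds.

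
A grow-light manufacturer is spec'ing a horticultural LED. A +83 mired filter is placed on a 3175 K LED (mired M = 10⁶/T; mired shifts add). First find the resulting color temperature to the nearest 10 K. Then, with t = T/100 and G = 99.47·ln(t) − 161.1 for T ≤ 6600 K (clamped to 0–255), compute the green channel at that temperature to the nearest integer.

M_in = 10⁶/3175 = 314.96; M_out = 314.96 + (+83) = 397.96.
T_out = 10⁶/397.96 = 2512.8 K → 2510 K; t = 25.1.
G = 99.47·ln 25.1 − 161.1 = 99.47·3.2229 − 161.1 = 159.479.
Rounded: 159.

159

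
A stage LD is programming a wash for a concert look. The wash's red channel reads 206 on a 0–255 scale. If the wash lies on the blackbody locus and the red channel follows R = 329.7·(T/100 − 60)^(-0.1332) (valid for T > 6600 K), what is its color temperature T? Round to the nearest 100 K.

9400 K

(t − 60)^(-0.1332) = 206/329.7 = 0.62481.
t − 60 = 0.62481^(1/-0.1332) = 0.62481^(-7.508) = 34.152, so t = 94.152.
T = 100·t = 9415 K → 9400 K to the nearest 100 K.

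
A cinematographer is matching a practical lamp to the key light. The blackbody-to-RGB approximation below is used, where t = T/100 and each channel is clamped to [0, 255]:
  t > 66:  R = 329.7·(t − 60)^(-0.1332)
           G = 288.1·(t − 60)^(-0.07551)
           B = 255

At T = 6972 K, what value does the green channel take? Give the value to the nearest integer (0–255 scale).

t = 6972/100 = 69.72; the t > 66 branch applies.
G = 288.1·(69.72 − 60)^(-0.07551) = 288.1·9.72^(-0.07551) = 288.1·0.84221 = 242.641.
Rounded: 243.

243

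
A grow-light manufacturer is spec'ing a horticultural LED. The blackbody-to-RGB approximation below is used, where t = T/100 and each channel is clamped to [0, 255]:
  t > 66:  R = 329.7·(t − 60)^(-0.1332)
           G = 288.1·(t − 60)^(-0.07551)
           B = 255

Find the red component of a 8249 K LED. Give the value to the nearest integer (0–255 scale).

218

t = 8249/100 = 82.49; the t > 66 branch applies.
R = 329.7·(82.49 − 60)^(-0.1332) = 329.7·22.49^(-0.1332) = 329.7·0.66056 = 217.788.
Rounded: 218.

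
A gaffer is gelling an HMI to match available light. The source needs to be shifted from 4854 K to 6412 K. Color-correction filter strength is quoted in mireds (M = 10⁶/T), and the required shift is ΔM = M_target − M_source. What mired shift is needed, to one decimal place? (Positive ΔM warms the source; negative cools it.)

M_source = 10⁶/4854 = 206.016; M_target = 10⁶/6412 = 155.958.
ΔM = 155.958 − 206.016 = -50.058 → -50.1 mireds, a cooling shift.

-50.1 mireds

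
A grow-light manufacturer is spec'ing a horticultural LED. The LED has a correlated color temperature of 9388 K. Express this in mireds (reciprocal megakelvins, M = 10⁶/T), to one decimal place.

M = 10⁶ / 9388 = 106.519 → 106.5 mireds.

106.5 mireds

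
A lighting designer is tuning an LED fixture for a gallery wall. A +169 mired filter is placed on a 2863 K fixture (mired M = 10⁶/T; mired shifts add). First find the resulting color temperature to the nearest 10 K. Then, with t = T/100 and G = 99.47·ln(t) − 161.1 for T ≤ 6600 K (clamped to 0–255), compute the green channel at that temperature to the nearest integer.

133

M_in = 10⁶/2863 = 349.28; M_out = 349.28 + (+169) = 518.28.
T_out = 10⁶/518.28 = 1929.4 K → 1930 K; t = 19.3.
G = 99.47·ln 19.3 − 161.1 = 99.47·2.9601 − 161.1 = 133.342.
Rounded: 133.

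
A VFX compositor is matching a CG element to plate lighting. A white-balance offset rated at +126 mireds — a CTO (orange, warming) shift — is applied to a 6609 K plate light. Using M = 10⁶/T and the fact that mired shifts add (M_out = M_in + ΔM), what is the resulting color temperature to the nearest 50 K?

M_in = 10⁶/6609 = 151.31 mireds.
M_out = 151.31 + (+126) = 277.31 mireds.
T_out = 10⁶/277.31 = 3606.1 K → 3600 K.

3600 K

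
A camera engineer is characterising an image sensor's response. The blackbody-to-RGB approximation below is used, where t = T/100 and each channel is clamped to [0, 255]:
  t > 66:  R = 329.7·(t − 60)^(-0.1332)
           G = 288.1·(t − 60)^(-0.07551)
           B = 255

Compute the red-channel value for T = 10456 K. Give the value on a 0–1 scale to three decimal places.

0.780

t = 10456/100 = 104.56; the t > 66 branch applies.
R = 329.7·(104.56 − 60)^(-0.1332) = 329.7·44.56^(-0.1332) = 329.7·0.60306 = 198.829.
On a 0–1 scale: 198.829/255 = 0.7797 → 0.780.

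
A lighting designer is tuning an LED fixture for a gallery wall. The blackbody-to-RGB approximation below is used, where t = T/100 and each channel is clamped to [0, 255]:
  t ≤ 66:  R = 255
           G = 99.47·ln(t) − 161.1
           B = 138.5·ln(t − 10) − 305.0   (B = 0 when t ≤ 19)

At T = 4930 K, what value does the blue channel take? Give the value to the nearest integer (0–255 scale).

t = 4930/100 = 49.3; the t ≤ 66 branch applies.
B = 138.5·ln(49.3 − 10) − 305.0 = 138.5·ln 39.3 − 305.0 = 138.5·3.6712 − 305.0 = 203.465.
Rounded: 203.

203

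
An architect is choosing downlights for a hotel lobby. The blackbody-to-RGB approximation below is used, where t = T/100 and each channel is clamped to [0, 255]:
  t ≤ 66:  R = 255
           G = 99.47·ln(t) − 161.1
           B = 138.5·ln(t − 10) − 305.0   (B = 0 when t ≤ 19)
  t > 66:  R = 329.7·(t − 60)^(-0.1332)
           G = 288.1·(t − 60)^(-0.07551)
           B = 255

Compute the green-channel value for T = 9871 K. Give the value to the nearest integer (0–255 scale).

t = 9871/100 = 98.71; the t > 66 branch applies.
G = 288.1·(98.71 − 60)^(-0.07551) = 288.1·38.71^(-0.07551) = 288.1·0.75876 = 218.598.
Rounded: 219.

219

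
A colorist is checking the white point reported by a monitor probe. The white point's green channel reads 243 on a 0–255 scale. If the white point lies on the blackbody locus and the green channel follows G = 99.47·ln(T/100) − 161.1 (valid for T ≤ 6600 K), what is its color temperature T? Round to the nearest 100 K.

5800 K

ln t = (243 + 161.1) / 99.47 = 4.0625.
t = e^4.0625 = 58.121.
T = 100·t = 5812 K → 5800 K to the nearest 100 K.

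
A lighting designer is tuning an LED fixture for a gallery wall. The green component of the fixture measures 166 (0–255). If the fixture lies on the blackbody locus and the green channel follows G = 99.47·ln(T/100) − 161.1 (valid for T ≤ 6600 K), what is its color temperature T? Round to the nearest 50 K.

2700 K

ln t = (166 + 161.1) / 99.47 = 3.2884.
t = e^3.2884 = 26.801.
T = 100·t = 2680 K → 2700 K to the nearest 50 K.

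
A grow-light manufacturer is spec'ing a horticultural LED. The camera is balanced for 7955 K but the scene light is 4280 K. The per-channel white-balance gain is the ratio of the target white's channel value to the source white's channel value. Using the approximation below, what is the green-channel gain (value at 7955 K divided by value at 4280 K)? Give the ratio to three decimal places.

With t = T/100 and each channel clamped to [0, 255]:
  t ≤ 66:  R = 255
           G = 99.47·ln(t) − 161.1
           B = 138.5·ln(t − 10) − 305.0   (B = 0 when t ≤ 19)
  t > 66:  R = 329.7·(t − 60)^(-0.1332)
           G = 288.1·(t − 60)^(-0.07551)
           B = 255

At 4280 K (t = 42.8):
  G = 99.47·ln 42.8 − 161.1 = 99.47·3.7565 − 161.1 = 212.563.
At 7955 K (t = 79.55):
  G = 288.1·(79.55 − 60)^(-0.07551) = 288.1·19.55^(-0.07551) = 288.1·0.79892 = 230.170.
Gain = 230.170 / 212.563 = 1.0828 → 1.083.

1.083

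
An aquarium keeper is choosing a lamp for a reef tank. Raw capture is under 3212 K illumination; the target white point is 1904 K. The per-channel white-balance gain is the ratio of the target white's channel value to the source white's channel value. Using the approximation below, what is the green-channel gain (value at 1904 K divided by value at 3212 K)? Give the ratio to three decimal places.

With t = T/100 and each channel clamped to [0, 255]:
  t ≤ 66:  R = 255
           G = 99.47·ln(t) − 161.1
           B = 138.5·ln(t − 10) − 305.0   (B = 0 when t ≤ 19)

0.717

At 3212 K (t = 32.12):
  G = 99.47·ln 32.12 − 161.1 = 99.47·3.4695 − 161.1 = 184.009.
At 1904 K (t = 19.04):
  G = 99.47·ln 19.04 − 161.1 = 99.47·2.9465 − 161.1 = 131.993.
Gain = 131.993 / 184.009 = 0.7173 → 0.717.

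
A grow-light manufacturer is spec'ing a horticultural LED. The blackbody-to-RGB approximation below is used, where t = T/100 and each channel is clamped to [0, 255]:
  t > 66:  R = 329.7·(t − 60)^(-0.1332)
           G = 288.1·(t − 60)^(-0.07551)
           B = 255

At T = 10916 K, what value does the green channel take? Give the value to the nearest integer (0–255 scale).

215

t = 10916/100 = 109.16; the t > 66 branch applies.
G = 288.1·(109.16 − 60)^(-0.07551) = 288.1·49.16^(-0.07551) = 288.1·0.74519 = 214.689.
Rounded: 215.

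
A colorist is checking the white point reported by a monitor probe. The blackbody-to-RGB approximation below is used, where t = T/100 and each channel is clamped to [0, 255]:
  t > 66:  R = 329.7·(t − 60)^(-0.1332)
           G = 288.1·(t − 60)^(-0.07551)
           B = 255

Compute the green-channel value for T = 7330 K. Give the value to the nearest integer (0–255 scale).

237

t = 7330/100 = 73.3; the t > 66 branch applies.
G = 288.1·(73.3 − 60)^(-0.07551) = 288.1·13.3^(-0.07551) = 288.1·0.82250 = 236.963.
Rounded: 237.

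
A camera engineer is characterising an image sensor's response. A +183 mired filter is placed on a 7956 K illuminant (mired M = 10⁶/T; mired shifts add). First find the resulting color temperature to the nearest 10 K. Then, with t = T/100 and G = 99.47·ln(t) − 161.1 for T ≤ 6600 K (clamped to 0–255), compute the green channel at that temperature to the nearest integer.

185

M_in = 10⁶/7956 = 125.69; M_out = 125.69 + (+183) = 308.69.
T_out = 10⁶/308.69 = 3239.5 K → 3240 K; t = 32.4.
G = 99.47·ln 32.4 − 161.1 = 99.47·3.4782 − 161.1 = 184.872.
Rounded: 185.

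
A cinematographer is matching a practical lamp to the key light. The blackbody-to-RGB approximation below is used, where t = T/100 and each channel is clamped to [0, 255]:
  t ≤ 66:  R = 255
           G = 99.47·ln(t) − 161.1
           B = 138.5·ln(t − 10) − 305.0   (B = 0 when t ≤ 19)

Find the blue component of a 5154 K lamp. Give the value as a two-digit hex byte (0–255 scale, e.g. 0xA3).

0xD3

t = 5154/100 = 51.54; the t ≤ 66 branch applies.
B = 138.5·ln(51.54 − 10) − 305.0 = 138.5·ln 41.54 − 305.0 = 138.5·3.7267 − 305.0 = 211.142.
Rounded: 211; in hex, 0xD3.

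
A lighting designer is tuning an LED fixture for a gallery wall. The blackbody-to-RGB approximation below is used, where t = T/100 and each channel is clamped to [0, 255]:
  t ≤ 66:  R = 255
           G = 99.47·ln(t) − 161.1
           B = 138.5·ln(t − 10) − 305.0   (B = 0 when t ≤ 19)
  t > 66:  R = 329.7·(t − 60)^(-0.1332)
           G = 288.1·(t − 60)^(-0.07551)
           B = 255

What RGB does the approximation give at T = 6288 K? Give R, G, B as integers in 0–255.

R=255, G=251, B=245

t = 6288/100 = 62.88; the t ≤ 66 branch applies.
R = 255 by definition for t ≤ 66.
G = 99.47·ln 62.88 − 161.1 = 99.47·4.1412 − 161.1 = 250.828.
B = 138.5·ln(62.88 − 10) − 305.0 = 138.5·ln 52.88 − 305.0 = 138.5·3.9680 − 305.0 = 244.571.
Rounded: (255, 251, 245).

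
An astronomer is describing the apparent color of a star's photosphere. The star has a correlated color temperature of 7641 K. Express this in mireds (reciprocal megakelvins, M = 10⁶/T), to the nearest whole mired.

131 mireds

M = 10⁶ / 7641 = 130.873 → 131 mireds.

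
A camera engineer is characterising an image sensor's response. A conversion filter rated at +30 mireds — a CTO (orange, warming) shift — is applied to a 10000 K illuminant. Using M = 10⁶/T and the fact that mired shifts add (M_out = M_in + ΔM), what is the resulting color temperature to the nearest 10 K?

7690 K

M_in = 10⁶/10000 = 100.00 mireds.
M_out = 100.00 + (+30) = 130.00 mireds.
T_out = 10⁶/130.00 = 7692.3 K → 7690 K.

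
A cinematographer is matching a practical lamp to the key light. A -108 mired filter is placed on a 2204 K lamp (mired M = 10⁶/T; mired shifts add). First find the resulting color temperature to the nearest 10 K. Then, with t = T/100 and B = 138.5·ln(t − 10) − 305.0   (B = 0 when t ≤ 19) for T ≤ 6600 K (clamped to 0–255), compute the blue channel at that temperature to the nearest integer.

102

M_in = 10⁶/2204 = 453.72; M_out = 453.72 + (-108) = 345.72.
T_out = 10⁶/345.72 = 2892.5 K → 2890 K; t = 28.9.
B = 138.5·ln(28.9 − 10) − 305.0 = 138.5·ln 18.9 − 305.0 = 138.5·2.9392 − 305.0 = 102.074.
Rounded: 102.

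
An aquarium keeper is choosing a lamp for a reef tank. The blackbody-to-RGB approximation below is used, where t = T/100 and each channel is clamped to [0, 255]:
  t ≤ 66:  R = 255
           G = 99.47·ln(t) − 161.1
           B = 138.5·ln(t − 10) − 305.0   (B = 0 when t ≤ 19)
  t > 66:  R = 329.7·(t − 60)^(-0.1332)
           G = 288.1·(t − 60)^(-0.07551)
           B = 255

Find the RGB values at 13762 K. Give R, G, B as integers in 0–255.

t = 13762/100 = 137.62; the t > 66 branch applies.
R = 329.7·(137.62 − 60)^(-0.1332) = 329.7·77.62^(-0.1332) = 329.7·0.56009 = 184.661.
G = 288.1·(137.62 − 60)^(-0.07551) = 288.1·77.62^(-0.07551) = 288.1·0.71993 = 207.411.
B = 255 by definition for t > 66.
Rounded: (185, 207, 255).

R=185, G=207, B=255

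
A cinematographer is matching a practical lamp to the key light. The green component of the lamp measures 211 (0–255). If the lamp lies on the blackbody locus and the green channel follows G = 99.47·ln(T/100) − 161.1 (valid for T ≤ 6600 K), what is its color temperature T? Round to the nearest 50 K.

4200 K

ln t = (211 + 161.1) / 99.47 = 3.7408.
t = e^3.7408 = 42.133.
T = 100·t = 4213 K → 4200 K to the nearest 50 K.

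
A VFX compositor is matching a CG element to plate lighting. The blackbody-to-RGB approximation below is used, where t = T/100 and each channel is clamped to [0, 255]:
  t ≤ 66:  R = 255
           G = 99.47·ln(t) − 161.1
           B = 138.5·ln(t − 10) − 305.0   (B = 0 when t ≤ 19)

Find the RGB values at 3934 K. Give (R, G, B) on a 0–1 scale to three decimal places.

t = 3934/100 = 39.34; the t ≤ 66 branch applies.
R = 255 by definition for t ≤ 66.
G = 99.47·ln 39.34 − 161.1 = 99.47·3.6722 − 161.1 = 204.178.
B = 138.5·ln(39.34 − 10) − 305.0 = 138.5·ln 29.34 − 305.0 = 138.5·3.3790 − 305.0 = 162.985.
Dividing each by 255: (1.0000, 0.8007, 0.6392) → (1.000, 0.801, 0.639).

(1.000, 0.801, 0.639)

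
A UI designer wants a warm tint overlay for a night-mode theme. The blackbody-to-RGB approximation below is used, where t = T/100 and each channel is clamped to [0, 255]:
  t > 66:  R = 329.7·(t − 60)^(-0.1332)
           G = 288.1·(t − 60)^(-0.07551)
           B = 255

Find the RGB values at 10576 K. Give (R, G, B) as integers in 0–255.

t = 10576/100 = 105.76; the t > 66 branch applies.
R = 329.7·(105.76 − 60)^(-0.1332) = 329.7·45.76^(-0.1332) = 329.7·0.60093 = 198.126.
G = 288.1·(105.76 − 60)^(-0.07551) = 288.1·45.76^(-0.07551) = 288.1·0.74923 = 215.854.
B = 255 by definition for t > 66.
Rounded: (198, 216, 255).

(198, 216, 255)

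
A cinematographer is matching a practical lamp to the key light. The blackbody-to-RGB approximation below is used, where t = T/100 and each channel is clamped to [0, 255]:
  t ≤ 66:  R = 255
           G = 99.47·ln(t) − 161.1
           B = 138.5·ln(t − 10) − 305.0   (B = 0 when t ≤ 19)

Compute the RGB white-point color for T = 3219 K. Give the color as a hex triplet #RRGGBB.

t = 3219/100 = 32.19; the t ≤ 66 branch applies.
R = 255 by definition for t ≤ 66.
G = 99.47·ln 32.19 − 161.1 = 99.47·3.4717 − 161.1 = 184.226.
B = 138.5·ln(32.19 − 10) − 305.0 = 138.5·ln 22.19 − 305.0 = 138.5·3.0996 − 305.0 = 124.300.
Rounded: (255, 184, 124).
In hex: #FFB87C.

#FFB87C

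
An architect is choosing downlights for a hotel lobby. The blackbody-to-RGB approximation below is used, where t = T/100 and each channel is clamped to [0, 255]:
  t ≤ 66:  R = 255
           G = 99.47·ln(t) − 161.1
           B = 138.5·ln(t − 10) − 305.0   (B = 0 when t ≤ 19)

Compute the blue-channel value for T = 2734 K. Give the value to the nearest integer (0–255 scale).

90

t = 2734/100 = 27.34; the t ≤ 66 branch applies.
B = 138.5·ln(27.34 − 10) − 305.0 = 138.5·ln 17.34 − 305.0 = 138.5·2.8530 − 305.0 = 90.143.
Rounded: 90.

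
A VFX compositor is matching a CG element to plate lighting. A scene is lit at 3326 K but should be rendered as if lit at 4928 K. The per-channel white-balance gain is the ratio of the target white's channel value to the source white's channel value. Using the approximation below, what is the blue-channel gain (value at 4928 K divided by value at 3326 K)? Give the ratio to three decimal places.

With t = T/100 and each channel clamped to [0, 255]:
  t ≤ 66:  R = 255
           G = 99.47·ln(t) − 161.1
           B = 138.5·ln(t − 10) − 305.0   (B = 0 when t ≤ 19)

1.555

At 3326 K (t = 33.26):
  B = 138.5·ln(33.26 − 10) − 305.0 = 138.5·ln 23.26 − 305.0 = 138.5·3.1467 − 305.0 = 130.823.
At 4928 K (t = 49.28):
  B = 138.5·ln(49.28 − 10) − 305.0 = 138.5·ln 39.28 − 305.0 = 138.5·3.6707 − 305.0 = 203.394.
Gain = 203.394 / 130.823 = 1.5547 → 1.555.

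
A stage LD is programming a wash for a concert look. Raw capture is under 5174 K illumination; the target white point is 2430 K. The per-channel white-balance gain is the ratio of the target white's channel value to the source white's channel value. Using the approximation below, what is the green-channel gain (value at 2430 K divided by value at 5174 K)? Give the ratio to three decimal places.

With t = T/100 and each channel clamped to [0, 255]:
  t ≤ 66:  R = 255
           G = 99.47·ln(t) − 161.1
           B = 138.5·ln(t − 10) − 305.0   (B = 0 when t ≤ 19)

0.675

At 5174 K (t = 51.74):
  G = 99.47·ln 51.74 − 161.1 = 99.47·3.9462 − 161.1 = 231.432.
At 2430 K (t = 24.3):
  G = 99.47·ln 24.3 − 161.1 = 99.47·3.1905 − 161.1 = 156.257.
Gain = 156.257 / 231.432 = 0.6752 → 0.675.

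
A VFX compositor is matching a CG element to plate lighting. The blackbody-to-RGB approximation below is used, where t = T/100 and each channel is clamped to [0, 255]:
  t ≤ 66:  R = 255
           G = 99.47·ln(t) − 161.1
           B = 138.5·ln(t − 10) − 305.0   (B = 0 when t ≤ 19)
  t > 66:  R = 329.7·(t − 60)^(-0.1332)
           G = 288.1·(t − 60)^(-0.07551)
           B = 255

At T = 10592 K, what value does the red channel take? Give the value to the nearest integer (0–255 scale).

t = 10592/100 = 105.92; the t > 66 branch applies.
R = 329.7·(105.92 − 60)^(-0.1332) = 329.7·45.92^(-0.1332) = 329.7·0.60065 = 198.034.
Rounded: 198.

198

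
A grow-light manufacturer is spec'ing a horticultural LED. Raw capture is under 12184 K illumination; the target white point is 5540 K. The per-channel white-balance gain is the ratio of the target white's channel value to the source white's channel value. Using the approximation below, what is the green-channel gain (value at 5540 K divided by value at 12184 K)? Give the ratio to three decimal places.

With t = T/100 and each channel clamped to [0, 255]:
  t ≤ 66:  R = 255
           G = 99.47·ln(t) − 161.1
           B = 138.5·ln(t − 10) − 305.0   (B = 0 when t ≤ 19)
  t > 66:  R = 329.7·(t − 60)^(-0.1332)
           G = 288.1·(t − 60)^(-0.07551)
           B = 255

1.129

At 12184 K (t = 121.84):
  G = 288.1·(121.84 − 60)^(-0.07551) = 288.1·61.84^(-0.07551) = 288.1·0.73239 = 211.001.
At 5540 K (t = 55.4):
  G = 99.47·ln 55.4 − 161.1 = 99.47·4.0146 − 161.1 = 238.230.
Gain = 238.230 / 211.001 = 1.1290 → 1.129.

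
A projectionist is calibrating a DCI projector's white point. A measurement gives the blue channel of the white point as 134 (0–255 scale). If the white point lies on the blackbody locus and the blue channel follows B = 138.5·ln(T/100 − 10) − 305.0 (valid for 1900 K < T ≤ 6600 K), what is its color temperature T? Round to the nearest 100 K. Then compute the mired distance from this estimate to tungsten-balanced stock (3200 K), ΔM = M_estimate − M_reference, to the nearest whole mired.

-18 mireds

ln(t − 10) = (134 + 305.0) / 138.5 = 3.1697.
t − 10 = e^3.1697 = 23.800, so t = 33.800.
T = 100·t = 3380 K → 3400 K to the nearest 100 K.
M_estimate = 10⁶/3400 = 294.12; M_reference = 10⁶/3200 = 312.50.
ΔM = 294.12 − 312.50 = -18.38 → -18 mireds.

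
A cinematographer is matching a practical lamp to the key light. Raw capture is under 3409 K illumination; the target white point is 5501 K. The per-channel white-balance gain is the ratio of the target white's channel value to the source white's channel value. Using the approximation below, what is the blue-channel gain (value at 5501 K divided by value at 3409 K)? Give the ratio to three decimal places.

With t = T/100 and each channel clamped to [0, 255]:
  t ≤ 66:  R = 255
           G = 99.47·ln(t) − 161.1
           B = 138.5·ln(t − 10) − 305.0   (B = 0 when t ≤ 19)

At 3409 K (t = 34.09):
  B = 138.5·ln(34.09 − 10) − 305.0 = 138.5·ln 24.09 − 305.0 = 138.5·3.1818 − 305.0 = 135.679.
At 5501 K (t = 55.01):
  B = 138.5·ln(55.01 − 10) − 305.0 = 138.5·ln 45.01 − 305.0 = 138.5·3.8069 − 305.0 = 222.254.
Gain = 222.254 / 135.679 = 1.6381 → 1.638.

1.638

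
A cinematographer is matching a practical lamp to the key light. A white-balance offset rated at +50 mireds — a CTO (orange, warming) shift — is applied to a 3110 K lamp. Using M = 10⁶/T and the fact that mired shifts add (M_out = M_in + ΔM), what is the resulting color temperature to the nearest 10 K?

2690 K

M_in = 10⁶/3110 = 321.54 mireds.
M_out = 321.54 + (+50) = 371.54 mireds.
T_out = 10⁶/371.54 = 2691.5 K → 2690 K.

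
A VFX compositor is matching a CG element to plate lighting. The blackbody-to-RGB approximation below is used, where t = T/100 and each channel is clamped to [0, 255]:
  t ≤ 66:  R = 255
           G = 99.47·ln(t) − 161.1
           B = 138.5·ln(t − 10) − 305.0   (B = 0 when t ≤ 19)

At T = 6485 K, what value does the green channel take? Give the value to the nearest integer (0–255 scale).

254

t = 6485/100 = 64.85; the t ≤ 66 branch applies.
G = 99.47·ln 64.85 − 161.1 = 99.47·4.1721 − 161.1 = 253.896.
Rounded: 254.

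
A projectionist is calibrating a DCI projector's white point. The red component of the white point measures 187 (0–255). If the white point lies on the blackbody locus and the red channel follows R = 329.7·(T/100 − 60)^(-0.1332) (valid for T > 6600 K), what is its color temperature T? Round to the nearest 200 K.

13000 K

(t − 60)^(-0.1332) = 187/329.7 = 0.56718.
t − 60 = 0.56718^(1/-0.1332) = 0.56718^(-7.508) = 70.620, so t = 130.620.
T = 100·t = 13062 K → 13000 K to the nearest 200 K.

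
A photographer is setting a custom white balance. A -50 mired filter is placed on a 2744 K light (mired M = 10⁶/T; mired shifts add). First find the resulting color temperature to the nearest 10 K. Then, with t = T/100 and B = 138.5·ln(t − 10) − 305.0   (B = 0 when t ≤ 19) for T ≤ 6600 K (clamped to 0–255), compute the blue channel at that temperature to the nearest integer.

122

M_in = 10⁶/2744 = 364.43; M_out = 364.43 + (-50) = 314.43.
T_out = 10⁶/314.43 = 3180.3 K → 3180 K; t = 31.8.
B = 138.5·ln(31.8 − 10) − 305.0 = 138.5·ln 21.8 − 305.0 = 138.5·3.0819 − 305.0 = 121.845.
Rounded: 122.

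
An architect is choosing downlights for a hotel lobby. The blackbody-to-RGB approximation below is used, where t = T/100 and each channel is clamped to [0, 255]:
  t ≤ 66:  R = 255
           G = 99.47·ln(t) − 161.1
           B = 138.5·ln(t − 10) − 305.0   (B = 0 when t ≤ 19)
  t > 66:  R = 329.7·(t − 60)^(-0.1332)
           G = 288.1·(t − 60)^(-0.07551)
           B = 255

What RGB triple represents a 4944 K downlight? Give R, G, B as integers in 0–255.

t = 4944/100 = 49.44; the t ≤ 66 branch applies.
R = 255 by definition for t ≤ 66.
G = 99.47·ln 49.44 − 161.1 = 99.47·3.9008 − 161.1 = 226.909.
B = 138.5·ln(49.44 − 10) − 305.0 = 138.5·ln 39.44 − 305.0 = 138.5·3.6748 − 305.0 = 203.957.
Rounded: (255, 227, 204).

R=255, G=227, B=204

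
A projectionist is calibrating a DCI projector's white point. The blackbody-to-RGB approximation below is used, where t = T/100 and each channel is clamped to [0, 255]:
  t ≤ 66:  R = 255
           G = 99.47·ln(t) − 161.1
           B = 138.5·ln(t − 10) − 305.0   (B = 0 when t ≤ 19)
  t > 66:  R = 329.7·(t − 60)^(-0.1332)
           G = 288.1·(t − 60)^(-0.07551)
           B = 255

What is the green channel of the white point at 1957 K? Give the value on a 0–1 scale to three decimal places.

t = 1957/100 = 19.57; the t ≤ 66 branch applies.
G = 99.47·ln 19.57 − 161.1 = 99.47·2.9740 − 161.1 = 134.724.
On a 0–1 scale: 134.724/255 = 0.5283 → 0.528.

0.528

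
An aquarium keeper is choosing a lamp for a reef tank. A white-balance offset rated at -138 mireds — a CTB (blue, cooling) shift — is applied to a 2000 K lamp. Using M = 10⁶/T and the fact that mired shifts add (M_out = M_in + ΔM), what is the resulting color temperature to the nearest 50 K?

2750 K

M_in = 10⁶/2000 = 500.00 mireds.
M_out = 500.00 + (-138) = 362.00 mireds.
T_out = 10⁶/362.00 = 2762.4 K → 2750 K.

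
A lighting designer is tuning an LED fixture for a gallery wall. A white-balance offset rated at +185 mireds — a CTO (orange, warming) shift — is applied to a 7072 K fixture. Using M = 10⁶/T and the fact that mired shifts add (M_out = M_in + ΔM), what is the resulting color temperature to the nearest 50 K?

3050 K

M_in = 10⁶/7072 = 141.40 mireds.
M_out = 141.40 + (+185) = 326.40 mireds.
T_out = 10⁶/326.40 = 3063.7 K → 3050 K.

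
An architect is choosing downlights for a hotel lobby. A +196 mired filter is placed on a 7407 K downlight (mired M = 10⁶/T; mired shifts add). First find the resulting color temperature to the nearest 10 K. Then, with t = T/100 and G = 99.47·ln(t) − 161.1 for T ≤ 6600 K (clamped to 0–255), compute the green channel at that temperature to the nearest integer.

M_in = 10⁶/7407 = 135.01; M_out = 135.01 + (+196) = 331.01.
T_out = 10⁶/331.01 = 3021.1 K → 3020 K; t = 30.2.
G = 99.47·ln 30.2 − 161.1 = 99.47·3.4078 − 161.1 = 177.878.
Rounded: 178.

178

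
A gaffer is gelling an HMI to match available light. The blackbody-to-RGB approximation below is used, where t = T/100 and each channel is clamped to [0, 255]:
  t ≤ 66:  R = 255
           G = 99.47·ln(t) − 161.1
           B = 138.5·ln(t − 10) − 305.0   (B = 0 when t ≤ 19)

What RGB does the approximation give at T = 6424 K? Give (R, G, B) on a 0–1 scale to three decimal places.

t = 6424/100 = 64.24; the t ≤ 66 branch applies.
R = 255 by definition for t ≤ 66.
G = 99.47·ln 64.24 − 161.1 = 99.47·4.1626 − 161.1 = 252.956.
B = 138.5·ln(64.24 − 10) − 305.0 = 138.5·ln 54.24 − 305.0 = 138.5·3.9934 − 305.0 = 248.088.
Dividing each by 255: (1.0000, 0.9920, 0.9729) → (1.000, 0.992, 0.973).

(1.000, 0.992, 0.973)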